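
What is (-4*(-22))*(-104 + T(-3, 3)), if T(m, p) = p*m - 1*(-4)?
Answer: -9592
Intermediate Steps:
T(m, p) = 4 + m*p (T(m, p) = m*p + 4 = 4 + m*p)
(-4*(-22))*(-104 + T(-3, 3)) = (-4*(-22))*(-104 + (4 - 3*3)) = 88*(-104 + (4 - 9)) = 88*(-104 - 5) = 88*(-109) = -9592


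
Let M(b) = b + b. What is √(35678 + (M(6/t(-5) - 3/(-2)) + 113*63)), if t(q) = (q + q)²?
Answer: 11*√8843/5 ≈ 206.88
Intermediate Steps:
t(q) = 4*q² (t(q) = (2*q)² = 4*q²)
M(b) = 2*b
√(35678 + (M(6/t(-5) - 3/(-2)) + 113*63)) = √(35678 + (2*(6/((4*(-5)²)) - 3/(-2)) + 113*63)) = √(35678 + (2*(6/((4*25)) - 3*(-½)) + 7119)) = √(35678 + (2*(6/100 + 3/2) + 7119)) = √(35678 + (2*(6*(1/100) + 3/2) + 7119)) = √(35678 + (2*(3/50 + 3/2) + 7119)) = √(35678 + (2*(39/25) + 7119)) = √(35678 + (78/25 + 7119)) = √(35678 + 178053/25) = √(1070003/25) = 11*√8843/5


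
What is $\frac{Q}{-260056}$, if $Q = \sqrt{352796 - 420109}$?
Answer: $- \frac{i \sqrt{67313}}{260056} \approx - 0.00099766 i$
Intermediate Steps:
$Q = i \sqrt{67313}$ ($Q = \sqrt{-67313} = i \sqrt{67313} \approx 259.45 i$)
$\frac{Q}{-260056} = \frac{i \sqrt{67313}}{-260056} = i \sqrt{67313} \left(- \frac{1}{260056}\right) = - \frac{i \sqrt{67313}}{260056}$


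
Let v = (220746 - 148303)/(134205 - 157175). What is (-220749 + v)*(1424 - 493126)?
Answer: 1246631004489023/11485 ≈ 1.0854e+11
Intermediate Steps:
v = -72443/22970 (v = 72443/(-22970) = 72443*(-1/22970) = -72443/22970 ≈ -3.1538)
(-220749 + v)*(1424 - 493126) = (-220749 - 72443/22970)*(1424 - 493126) = -5070676973/22970*(-491702) = 1246631004489023/11485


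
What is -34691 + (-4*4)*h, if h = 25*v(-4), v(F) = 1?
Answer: -35091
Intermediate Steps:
h = 25 (h = 25*1 = 25)
-34691 + (-4*4)*h = -34691 - 4*4*25 = -34691 - 16*25 = -34691 - 400 = -35091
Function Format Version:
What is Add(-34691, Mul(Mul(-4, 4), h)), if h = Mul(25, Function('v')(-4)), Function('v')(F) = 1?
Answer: -35091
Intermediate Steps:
h = 25 (h = Mul(25, 1) = 25)
Add(-34691, Mul(Mul(-4, 4), h)) = Add(-34691, Mul(Mul(-4, 4), 25)) = Add(-34691, Mul(-16, 25)) = Add(-34691, -400) = -35091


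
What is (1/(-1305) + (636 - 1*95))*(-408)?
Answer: -96016544/435 ≈ -2.2073e+5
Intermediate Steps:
(1/(-1305) + (636 - 1*95))*(-408) = (-1/1305 + (636 - 95))*(-408) = (-1/1305 + 541)*(-408) = (706004/1305)*(-408) = -96016544/435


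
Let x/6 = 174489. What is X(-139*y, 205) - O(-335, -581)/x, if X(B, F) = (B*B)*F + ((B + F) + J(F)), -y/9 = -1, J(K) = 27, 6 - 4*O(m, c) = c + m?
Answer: 671763496690987/2093868 ≈ 3.2082e+8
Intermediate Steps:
x = 1046934 (x = 6*174489 = 1046934)
O(m, c) = 3/2 - c/4 - m/4 (O(m, c) = 3/2 - (c + m)/4 = 3/2 + (-c/4 - m/4) = 3/2 - c/4 - m/4)
y = 9 (y = -9*(-1) = 9)
X(B, F) = 27 + B + F + F*B² (X(B, F) = (B*B)*F + ((B + F) + 27) = B²*F + (27 + B + F) = F*B² + (27 + B + F) = 27 + B + F + F*B²)
X(-139*y, 205) - O(-335, -581)/x = (27 - 139*9 + 205 + 205*(-139*9)²) - (3/2 - ¼*(-581) - ¼*(-335))/1046934 = (27 - 1251 + 205 + 205*(-1251)²) - (3/2 + 581/4 + 335/4)/1046934 = (27 - 1251 + 205 + 205*1565001) - 461/(2*1046934) = (27 - 1251 + 205 + 320825205) - 1*461/2093868 = 320824186 - 461/2093868 = 671763496690987/2093868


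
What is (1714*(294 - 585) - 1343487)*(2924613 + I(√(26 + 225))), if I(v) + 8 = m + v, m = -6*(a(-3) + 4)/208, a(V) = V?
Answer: -560340110591337/104 - 1842261*√251 ≈ -5.3879e+12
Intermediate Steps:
m = -3/104 (m = -6*(-3 + 4)/208 = -6*1*(1/208) = -6*1/208 = -3/104 ≈ -0.028846)
I(v) = -835/104 + v (I(v) = -8 + (-3/104 + v) = -835/104 + v)
(1714*(294 - 585) - 1343487)*(2924613 + I(√(26 + 225))) = (1714*(294 - 585) - 1343487)*(2924613 + (-835/104 + √(26 + 225))) = (1714*(-291) - 1343487)*(2924613 + (-835/104 + √251)) = (-498774 - 1343487)*(304158917/104 + √251) = -1842261*(304158917/104 + √251) = -560340110591337/104 - 1842261*√251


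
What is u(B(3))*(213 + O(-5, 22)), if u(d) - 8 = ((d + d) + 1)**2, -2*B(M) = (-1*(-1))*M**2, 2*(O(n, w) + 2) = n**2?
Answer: 16092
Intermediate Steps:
O(n, w) = -2 + n**2/2
B(M) = -M**2/2 (B(M) = -(-1*(-1))*M**2/2 = -M**2/2)
u(d) = 8 + (1 + 2*d)**2 (u(d) = 8 + ((d + d) + 1)**2 = 8 + (2*d + 1)**2 = 8 + (1 + 2*d)**2)
u(B(3))*(213 + O(-5, 22)) = (8 + (1 + 2*(-1/2*3**2))**2)*(213 + (-2 + (1/2)*(-5)**2)) = (8 + (1 + 2*(-1/2*9))**2)*(213 + (-2 + (1/2)*25)) = (8 + (1 + 2*(-9/2))**2)*(213 + (-2 + 25/2)) = (8 + (1 - 9)**2)*(213 + 21/2) = (8 + (-8)**2)*(447/2) = (8 + 64)*(447/2) = 72*(447/2) = 16092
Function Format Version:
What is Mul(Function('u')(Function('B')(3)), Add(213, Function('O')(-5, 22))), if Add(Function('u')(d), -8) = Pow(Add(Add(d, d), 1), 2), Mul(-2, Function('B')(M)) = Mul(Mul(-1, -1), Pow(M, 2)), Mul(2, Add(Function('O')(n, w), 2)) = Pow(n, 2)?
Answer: 16092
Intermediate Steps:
Function('O')(n, w) = Add(-2, Mul(Rational(1, 2), Pow(n, 2)))
Function('B')(M) = Mul(Rational(-1, 2), Pow(M, 2)) (Function('B')(M) = Mul(Rational(-1, 2), Mul(Mul(-1, -1), Pow(M, 2))) = Mul(Rational(-1, 2), Mul(1, Pow(M, 2))) = Mul(Rational(-1, 2), Pow(M, 2)))
Function('u')(d) = Add(8, Pow(Add(1, Mul(2, d)), 2)) (Function('u')(d) = Add(8, Pow(Add(Add(d, d), 1), 2)) = Add(8, Pow(Add(Mul(2, d), 1), 2)) = Add(8, Pow(Add(1, Mul(2, d)), 2)))
Mul(Function('u')(Function('B')(3)), Add(213, Function('O')(-5, 22))) = Mul(Add(8, Pow(Add(1, Mul(2, Mul(Rational(-1, 2), Pow(3, 2)))), 2)), Add(213, Add(-2, Mul(Rational(1, 2), Pow(-5, 2))))) = Mul(Add(8, Pow(Add(1, Mul(2, Mul(Rational(-1, 2), 9))), 2)), Add(213, Add(-2, Mul(Rational(1, 2), 25)))) = Mul(Add(8, Pow(Add(1, Mul(2, Rational(-9, 2))), 2)), Add(213, Add(-2, Rational(25, 2)))) = Mul(Add(8, Pow(Add(1, -9), 2)), Add(213, Rational(21, 2))) = Mul(Add(8, Pow(-8, 2)), Rational(447, 2)) = Mul(Add(8, 64), Rational(447, 2)) = Mul(72, Rational(447, 2)) = 16092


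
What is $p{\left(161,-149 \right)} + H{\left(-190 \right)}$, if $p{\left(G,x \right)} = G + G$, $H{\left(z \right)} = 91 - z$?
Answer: $603$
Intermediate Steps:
$p{\left(G,x \right)} = 2 G$
$p{\left(161,-149 \right)} + H{\left(-190 \right)} = 2 \cdot 161 + \left(91 - -190\right) = 322 + \left(91 + 190\right) = 322 + 281 = 603$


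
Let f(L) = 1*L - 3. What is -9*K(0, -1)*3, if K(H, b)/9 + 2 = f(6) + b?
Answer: 0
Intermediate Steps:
f(L) = -3 + L (f(L) = L - 3 = -3 + L)
K(H, b) = 9 + 9*b (K(H, b) = -18 + 9*((-3 + 6) + b) = -18 + 9*(3 + b) = -18 + (27 + 9*b) = 9 + 9*b)
-9*K(0, -1)*3 = -9*(9 + 9*(-1))*3 = -9*(9 - 9)*3 = -9*0*3 = 0*3 = 0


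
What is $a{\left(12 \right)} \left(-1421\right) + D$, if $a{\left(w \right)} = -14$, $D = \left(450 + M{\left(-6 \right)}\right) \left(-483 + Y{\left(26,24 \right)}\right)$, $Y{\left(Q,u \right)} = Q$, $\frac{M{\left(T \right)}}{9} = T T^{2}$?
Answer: $702652$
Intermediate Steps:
$M{\left(T \right)} = 9 T^{3}$ ($M{\left(T \right)} = 9 T T^{2} = 9 T^{3}$)
$D = 682758$ ($D = \left(450 + 9 \left(-6\right)^{3}\right) \left(-483 + 26\right) = \left(450 + 9 \left(-216\right)\right) \left(-457\right) = \left(450 - 1944\right) \left(-457\right) = \left(-1494\right) \left(-457\right) = 682758$)
$a{\left(12 \right)} \left(-1421\right) + D = \left(-14\right) \left(-1421\right) + 682758 = 19894 + 682758 = 702652$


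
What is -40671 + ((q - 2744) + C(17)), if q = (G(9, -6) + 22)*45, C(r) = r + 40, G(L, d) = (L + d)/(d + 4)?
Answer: -84871/2 ≈ -42436.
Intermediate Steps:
G(L, d) = (L + d)/(4 + d)
C(r) = 40 + r
q = 1845/2 (q = ((9 - 6)/(4 - 6) + 22)*45 = (3/(-2) + 22)*45 = (-1/2*3 + 22)*45 = (-3/2 + 22)*45 = (41/2)*45 = 1845/2 ≈ 922.50)
-40671 + ((q - 2744) + C(17)) = -40671 + ((1845/2 - 2744) + (40 + 17)) = -40671 + (-3643/2 + 57) = -40671 - 3529/2 = -84871/2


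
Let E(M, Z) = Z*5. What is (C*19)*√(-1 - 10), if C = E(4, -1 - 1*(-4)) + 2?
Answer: 323*I*√11 ≈ 1071.3*I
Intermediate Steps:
E(M, Z) = 5*Z
C = 17 (C = 5*(-1 - 1*(-4)) + 2 = 5*(-1 + 4) + 2 = 5*3 + 2 = 15 + 2 = 17)
(C*19)*√(-1 - 10) = (17*19)*√(-1 - 10) = 323*√(-11) = 323*(I*√11) = 323*I*√11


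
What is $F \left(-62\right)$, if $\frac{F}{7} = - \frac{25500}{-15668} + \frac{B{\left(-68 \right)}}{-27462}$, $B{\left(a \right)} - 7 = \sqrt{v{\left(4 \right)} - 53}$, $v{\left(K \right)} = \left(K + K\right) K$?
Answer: $- \frac{37984294327}{53784327} + \frac{217 i \sqrt{21}}{13731} \approx -706.23 + 0.072421 i$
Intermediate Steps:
$v{\left(K \right)} = 2 K^{2}$ ($v{\left(K \right)} = 2 K K = 2 K^{2}$)
$B{\left(a \right)} = 7 + i \sqrt{21}$ ($B{\left(a \right)} = 7 + \sqrt{2 \cdot 4^{2} - 53} = 7 + \sqrt{2 \cdot 16 - 53} = 7 + \sqrt{32 - 53} = 7 + \sqrt{-21} = 7 + i \sqrt{21}$)
$F = \frac{1225299817}{107568654} - \frac{7 i \sqrt{21}}{27462}$ ($F = 7 \left(- \frac{25500}{-15668} + \frac{7 + i \sqrt{21}}{-27462}\right) = 7 \left(\left(-25500\right) \left(- \frac{1}{15668}\right) + \left(7 + i \sqrt{21}\right) \left(- \frac{1}{27462}\right)\right) = 7 \left(\frac{6375}{3917} - \left(\frac{7}{27462} + \frac{i \sqrt{21}}{27462}\right)\right) = 7 \left(\frac{175042831}{107568654} - \frac{i \sqrt{21}}{27462}\right) = \frac{1225299817}{107568654} - \frac{7 i \sqrt{21}}{27462} \approx 11.391 - 0.0011681 i$)
$F \left(-62\right) = \left(\frac{1225299817}{107568654} - \frac{7 i \sqrt{21}}{27462}\right) \left(-62\right) = - \frac{37984294327}{53784327} + \frac{217 i \sqrt{21}}{13731}$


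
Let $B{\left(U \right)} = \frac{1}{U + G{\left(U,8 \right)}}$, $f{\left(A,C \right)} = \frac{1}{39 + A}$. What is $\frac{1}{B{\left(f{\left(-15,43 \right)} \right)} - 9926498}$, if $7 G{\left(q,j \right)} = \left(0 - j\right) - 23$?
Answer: $- \frac{737}{7315829194} \approx -1.0074 \cdot 10^{-7}$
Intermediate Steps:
$G{\left(q,j \right)} = - \frac{23}{7} - \frac{j}{7}$ ($G{\left(q,j \right)} = \frac{\left(0 - j\right) - 23}{7} = \frac{- j - 23}{7} = \frac{-23 - j}{7} = - \frac{23}{7} - \frac{j}{7}$)
$B{\left(U \right)} = \frac{1}{- \frac{31}{7} + U}$ ($B{\left(U \right)} = \frac{1}{U - \frac{31}{7}} = \frac{1}{- \frac{31}{7} + U}$)
$\frac{1}{B{\left(f{\left(-15,43 \right)} \right)} - 9926498} = \frac{1}{\frac{7}{-31 + \frac{7}{39 - 15}} - 9926498} = \frac{1}{\frac{7}{-31 + \frac{7}{24}} - 9926498} = \frac{1}{\frac{7}{- \frac{737}{24}} - 9926498} = \frac{1}{7 \left(- \frac{24}{737}\right) - 9926498} = \frac{1}{- \frac{168}{737} - 9926498} = \frac{1}{- \frac{7315829194}{737}} = - \frac{737}{7315829194}$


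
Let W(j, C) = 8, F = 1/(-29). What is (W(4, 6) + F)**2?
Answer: 53361/841 ≈ 63.449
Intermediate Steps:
F = -1/29 ≈ -0.034483
(W(4, 6) + F)**2 = (8 - 1/29)**2 = (231/29)**2 = 53361/841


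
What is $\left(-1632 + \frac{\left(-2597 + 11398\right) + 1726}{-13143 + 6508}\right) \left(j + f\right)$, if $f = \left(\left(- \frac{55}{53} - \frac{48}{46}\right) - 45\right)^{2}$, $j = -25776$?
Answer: $\frac{379449488983179984}{9859351235} \approx 3.8486 \cdot 10^{7}$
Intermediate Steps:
$f = \frac{3293841664}{1485961}$ ($f = \left(\left(\left(-55\right) \frac{1}{53} - \frac{24}{23}\right) - 45\right)^{2} = \left(\left(- \frac{55}{53} - \frac{24}{23}\right) - 45\right)^{2} = \left(- \frac{2537}{1219} - 45\right)^{2} = \left(- \frac{57392}{1219}\right)^{2} = \frac{3293841664}{1485961} \approx 2216.6$)
$\left(-1632 + \frac{\left(-2597 + 11398\right) + 1726}{-13143 + 6508}\right) \left(j + f\right) = \left(-1632 + \frac{\left(-2597 + 11398\right) + 1726}{-13143 + 6508}\right) \left(-25776 + \frac{3293841664}{1485961}\right) = \left(-1632 + \frac{8801 + 1726}{-6635}\right) \left(- \frac{35008289072}{1485961}\right) = \left(-1632 + 10527 \left(- \frac{1}{6635}\right)\right) \left(- \frac{35008289072}{1485961}\right) = \left(-1632 - \frac{10527}{6635}\right) \left(- \frac{35008289072}{1485961}\right) = \left(- \frac{10838847}{6635}\right) \left(- \frac{35008289072}{1485961}\right) = \frac{379449488983179984}{9859351235}$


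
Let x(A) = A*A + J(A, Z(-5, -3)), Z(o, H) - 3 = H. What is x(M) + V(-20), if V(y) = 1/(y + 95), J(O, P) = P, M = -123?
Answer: 1134676/75 ≈ 15129.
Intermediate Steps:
Z(o, H) = 3 + H
x(A) = A² (x(A) = A*A + (3 - 3) = A² + 0 = A²)
V(y) = 1/(95 + y)
x(M) + V(-20) = (-123)² + 1/(95 - 20) = 15129 + 1/75 = 1134676/75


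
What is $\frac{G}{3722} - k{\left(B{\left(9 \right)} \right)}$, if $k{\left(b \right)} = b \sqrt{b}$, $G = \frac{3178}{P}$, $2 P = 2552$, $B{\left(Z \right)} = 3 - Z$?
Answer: $\frac{1589}{2374636} + 6 i \sqrt{6} \approx 0.00066916 + 14.697 i$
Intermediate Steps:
$P = 1276$ ($P = \frac{1}{2} \cdot 2552 = 1276$)
$G = \frac{1589}{638}$ ($G = \frac{3178}{1276} = 3178 \cdot \frac{1}{1276} = \frac{1589}{638} \approx 2.4906$)
$k{\left(b \right)} = b^{\frac{3}{2}}$
$\frac{G}{3722} - k{\left(B{\left(9 \right)} \right)} = \frac{1589}{638 \cdot 3722} - \left(3 - 9\right)^{\frac{3}{2}} = \frac{1589}{638} \cdot \frac{1}{3722} - \left(3 - 9\right)^{\frac{3}{2}} = \frac{1589}{2374636} - \left(-6\right)^{\frac{3}{2}} = \frac{1589}{2374636} - - 6 i \sqrt{6} = \frac{1589}{2374636} + 6 i \sqrt{6}$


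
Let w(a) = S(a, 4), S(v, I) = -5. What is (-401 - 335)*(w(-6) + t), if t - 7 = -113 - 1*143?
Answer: 186944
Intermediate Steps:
w(a) = -5
t = -249 (t = 7 + (-113 - 1*143) = 7 + (-113 - 143) = 7 - 256 = -249)
(-401 - 335)*(w(-6) + t) = (-401 - 335)*(-5 - 249) = -736*(-254) = 186944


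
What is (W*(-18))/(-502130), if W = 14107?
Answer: 126963/251065 ≈ 0.50570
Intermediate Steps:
(W*(-18))/(-502130) = (14107*(-18))/(-502130) = -253926*(-1/502130) = 126963/251065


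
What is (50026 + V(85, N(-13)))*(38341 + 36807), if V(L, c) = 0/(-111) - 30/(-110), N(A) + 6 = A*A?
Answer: 41353117772/11 ≈ 3.7594e+9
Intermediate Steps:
N(A) = -6 + A**2 (N(A) = -6 + A*A = -6 + A**2)
V(L, c) = 3/11 (V(L, c) = 0*(-1/111) - 30*(-1/110) = 0 + 3/11 = 3/11)
(50026 + V(85, N(-13)))*(38341 + 36807) = (50026 + 3/11)*(38341 + 36807) = (550289/11)*75148 = 41353117772/11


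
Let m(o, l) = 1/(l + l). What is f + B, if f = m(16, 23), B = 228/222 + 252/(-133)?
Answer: -27357/32338 ≈ -0.84597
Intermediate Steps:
m(o, l) = 1/(2*l)
B = -610/703 (B = 228*(1/222) + 252*(-1/133) = 38/37 - 36/19 = -610/703 ≈ -0.86771)
f = 1/46 (f = (½)/23 = (½)*(1/23) = 1/46 ≈ 0.021739)
f + B = 1/46 - 610/703 = -27357/32338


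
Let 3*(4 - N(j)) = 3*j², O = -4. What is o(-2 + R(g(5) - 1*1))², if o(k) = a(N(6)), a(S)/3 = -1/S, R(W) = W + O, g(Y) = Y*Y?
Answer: 9/1024 ≈ 0.0087891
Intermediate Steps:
g(Y) = Y²
R(W) = -4 + W (R(W) = W - 4 = -4 + W)
N(j) = 4 - j²
a(S) = -3/S (a(S) = 3*(-1/S) = -3/S)
o(k) = 3/32 (o(k) = -3/(4 - 1*6²) = -3/(4 - 1*36) = -3/(4 - 36) = -3/(-32) = -3*(-1/32) = 3/32)
o(-2 + R(g(5) - 1*1))² = (3/32)² = 9/1024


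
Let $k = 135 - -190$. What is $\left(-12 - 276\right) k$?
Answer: $-93600$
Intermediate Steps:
$k = 325$ ($k = 135 + 190 = 325$)
$\left(-12 - 276\right) k = \left(-12 - 276\right) 325 = \left(-288\right) 325 = -93600$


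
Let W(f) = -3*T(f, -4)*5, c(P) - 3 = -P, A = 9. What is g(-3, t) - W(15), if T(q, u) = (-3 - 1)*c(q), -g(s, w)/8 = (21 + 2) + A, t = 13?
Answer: 464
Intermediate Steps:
c(P) = 3 - P
g(s, w) = -256 (g(s, w) = -8*((21 + 2) + 9) = -8*(23 + 9) = -8*32 = -256)
T(q, u) = -12 + 4*q (T(q, u) = (-3 - 1)*(3 - q) = -4*(3 - q) = -12 + 4*q)
W(f) = 180 - 60*f (W(f) = -3*(-12 + 4*f)*5 = (36 - 12*f)*5 = 180 - 60*f)
g(-3, t) - W(15) = -256 - (180 - 60*15) = -256 - (180 - 900) = -256 - 1*(-720) = -256 + 720 = 464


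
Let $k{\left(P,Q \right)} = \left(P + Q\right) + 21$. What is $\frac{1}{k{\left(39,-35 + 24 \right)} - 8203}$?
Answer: $- \frac{1}{8154} \approx -0.00012264$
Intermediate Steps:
$k{\left(P,Q \right)} = 21 + P + Q$
$\frac{1}{k{\left(39,-35 + 24 \right)} - 8203} = \frac{1}{\left(21 + 39 + \left(-35 + 24\right)\right) - 8203} = \frac{1}{\left(21 + 39 - 11\right) - 8203} = \frac{1}{49 - 8203} = \frac{1}{-8154} = - \frac{1}{8154}$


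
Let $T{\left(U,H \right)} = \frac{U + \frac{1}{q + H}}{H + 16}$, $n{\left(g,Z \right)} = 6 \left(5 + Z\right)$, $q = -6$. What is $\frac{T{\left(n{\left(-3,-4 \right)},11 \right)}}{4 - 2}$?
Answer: $\frac{31}{270} \approx 0.11481$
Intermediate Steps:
$n{\left(g,Z \right)} = 30 + 6 Z$
$T{\left(U,H \right)} = \frac{U + \frac{1}{-6 + H}}{16 + H}$ ($T{\left(U,H \right)} = \frac{U + \frac{1}{-6 + H}}{H + 16} = \frac{U + \frac{1}{-6 + H}}{16 + H}$)
$\frac{T{\left(n{\left(-3,-4 \right)},11 \right)}}{4 - 2} = \frac{\frac{1}{-96 + 11^{2} + 10 \cdot 11} \left(1 - 6 \left(30 + 6 \left(-4\right)\right) + 11 \left(30 + 6 \left(-4\right)\right)\right)}{4 - 2} = \frac{\frac{1}{-96 + 121 + 110} \left(1 - 6 \left(30 - 24\right) + 11 \left(30 - 24\right)\right)}{2} = \frac{\frac{1}{135} \left(1 - 36 + 11 \cdot 6\right)}{2} = \frac{\frac{1}{135} \left(1 - 36 + 66\right)}{2} = \frac{\frac{1}{135} \cdot 31}{2} = \frac{1}{2} \cdot \frac{31}{135} = \frac{31}{270}$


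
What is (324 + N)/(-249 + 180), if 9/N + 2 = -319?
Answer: -11555/2461 ≈ -4.6952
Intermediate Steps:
N = -3/107 (N = 9/(-2 - 319) = 9/(-321) = 9*(-1/321) = -3/107 ≈ -0.028037)
(324 + N)/(-249 + 180) = (324 - 3/107)/(-249 + 180) = (34665/107)/(-69) = (34665/107)*(-1/69) = -11555/2461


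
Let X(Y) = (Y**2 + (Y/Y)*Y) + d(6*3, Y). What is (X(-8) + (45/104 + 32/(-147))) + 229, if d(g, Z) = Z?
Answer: 4238063/15288 ≈ 277.21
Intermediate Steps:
X(Y) = Y**2 + 2*Y (X(Y) = (Y**2 + (Y/Y)*Y) + Y = (Y**2 + 1*Y) + Y = (Y**2 + Y) + Y = (Y + Y**2) + Y = Y**2 + 2*Y)
(X(-8) + (45/104 + 32/(-147))) + 229 = (-8*(2 - 8) + (45/104 + 32/(-147))) + 229 = (-8*(-6) + (45*(1/104) + 32*(-1/147))) + 229 = (48 + (45/104 - 32/147)) + 229 = (48 + 3287/15288) + 229 = 737111/15288 + 229 = 4238063/15288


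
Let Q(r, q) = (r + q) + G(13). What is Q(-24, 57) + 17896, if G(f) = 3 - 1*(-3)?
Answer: 17935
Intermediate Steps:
G(f) = 6 (G(f) = 3 + 3 = 6)
Q(r, q) = 6 + q + r (Q(r, q) = (r + q) + 6 = (q + r) + 6 = 6 + q + r)
Q(-24, 57) + 17896 = (6 + 57 - 24) + 17896 = 39 + 17896 = 17935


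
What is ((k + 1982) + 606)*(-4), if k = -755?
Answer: -7332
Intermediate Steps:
((k + 1982) + 606)*(-4) = ((-755 + 1982) + 606)*(-4) = (1227 + 606)*(-4) = 1833*(-4) = -7332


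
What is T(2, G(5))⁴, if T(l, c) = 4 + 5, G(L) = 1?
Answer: 6561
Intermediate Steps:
T(l, c) = 9
T(2, G(5))⁴ = 9⁴ = 6561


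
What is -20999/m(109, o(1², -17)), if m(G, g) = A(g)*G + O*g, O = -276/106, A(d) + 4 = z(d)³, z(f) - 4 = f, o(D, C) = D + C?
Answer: 1112947/10003556 ≈ 0.11126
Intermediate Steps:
o(D, C) = C + D
z(f) = 4 + f
A(d) = -4 + (4 + d)³
O = -138/53 (O = -276*1/106 = -138/53 ≈ -2.6038)
m(G, g) = -138*g/53 + G*(-4 + (4 + g)³) (m(G, g) = (-4 + (4 + g)³)*G - 138*g/53 = G*(-4 + (4 + g)³) - 138*g/53 = -138*g/53 + G*(-4 + (4 + g)³))
-20999/m(109, o(1², -17)) = -20999/(-138*(-17 + 1²)/53 + 109*(-4 + (4 + (-17 + 1²))³)) = -20999/(-138*(-17 + 1)/53 + 109*(-4 + (4 + (-17 + 1))³)) = -20999/(-138/53*(-16) + 109*(-4 + (4 - 16)³)) = -20999/(2208/53 + 109*(-4 + (-12)³)) = -20999/(2208/53 + 109*(-4 - 1728)) = -20999/(2208/53 + 109*(-1732)) = -20999/(2208/53 - 188788) = -20999/(-10003556/53) = -20999*(-53/10003556) = 1112947/10003556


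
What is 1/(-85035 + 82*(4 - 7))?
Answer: -1/85281 ≈ -1.1726e-5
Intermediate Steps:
1/(-85035 + 82*(4 - 7)) = 1/(-85035 + 82*(-3)) = 1/(-85035 - 246) = 1/(-85281) = -1/85281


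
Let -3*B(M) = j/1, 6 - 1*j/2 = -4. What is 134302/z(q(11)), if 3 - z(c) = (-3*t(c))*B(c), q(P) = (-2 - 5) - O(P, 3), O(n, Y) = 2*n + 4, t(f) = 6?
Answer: -134302/117 ≈ -1147.9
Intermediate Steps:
j = 20 (j = 12 - 2*(-4) = 12 + 8 = 20)
O(n, Y) = 4 + 2*n
B(M) = -20/3 (B(M) = -20/(3*1) = -20/3)
q(P) = -11 - 2*P (q(P) = (-2 - 5) - (4 + 2*P) = -7 + (-4 - 2*P) = -11 - 2*P)
z(c) = -117 (z(c) = 3 - (-3*6)*(-20)/3 = 3 - (-18)*(-20)/3 = 3 - 1*120 = 3 - 120 = -117)
134302/z(q(11)) = 134302/(-117) = 134302*(-1/117) = -134302/117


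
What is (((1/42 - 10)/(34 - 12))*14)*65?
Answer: -27235/66 ≈ -412.65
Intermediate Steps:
(((1/42 - 10)/(34 - 12))*14)*65 = (((1/42 - 10)/22)*14)*65 = (-419/42*1/22*14)*65 = -419/924*14*65 = -419/66*65 = -27235/66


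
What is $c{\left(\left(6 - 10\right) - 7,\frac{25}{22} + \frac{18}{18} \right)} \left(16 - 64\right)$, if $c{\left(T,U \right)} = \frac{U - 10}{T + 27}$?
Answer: $\frac{519}{22} \approx 23.591$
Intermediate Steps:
$c{\left(T,U \right)} = \frac{-10 + U}{27 + T}$
$c{\left(\left(6 - 10\right) - 7,\frac{25}{22} + \frac{18}{18} \right)} \left(16 - 64\right) = \frac{-10 + \left(\frac{25}{22} + \frac{18}{18}\right)}{27 + \left(\left(6 - 10\right) - 7\right)} \left(16 - 64\right) = \frac{-10 + \left(25 \cdot \frac{1}{22} + 18 \cdot \frac{1}{18}\right)}{27 - 11} \left(16 - 64\right) = \frac{-10 + \left(\frac{25}{22} + 1\right)}{27 - 11} \left(-48\right) = \frac{-10 + \frac{47}{22}}{16} \left(-48\right) = \frac{1}{16} \left(- \frac{173}{22}\right) \left(-48\right) = \left(- \frac{173}{352}\right) \left(-48\right) = \frac{519}{22}$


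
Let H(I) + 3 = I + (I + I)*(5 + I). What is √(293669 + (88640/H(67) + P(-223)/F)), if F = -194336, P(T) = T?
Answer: 3*√28378733661039308062/29490488 ≈ 541.92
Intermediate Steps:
H(I) = -3 + I + 2*I*(5 + I) (H(I) = -3 + (I + (I + I)*(5 + I)) = -3 + (I + (2*I)*(5 + I)) = -3 + (I + 2*I*(5 + I)) = -3 + I + 2*I*(5 + I))
√(293669 + (88640/H(67) + P(-223)/F)) = √(293669 + (88640/(-3 + 2*67² + 11*67) - 223/(-194336))) = √(293669 + (88640/(-3 + 2*4489 + 737) - 223*(-1/194336))) = √(293669 + (88640/(-3 + 8978 + 737) + 223/194336)) = √(293669 + (88640/9712 + 223/194336)) = √(293669 + (88640*(1/9712) + 223/194336)) = √(293669 + (5540/607 + 223/194336)) = √(293669 + 1076756801/117961952) = √(34642845238689/117961952) = 3*√28378733661039308062/29490488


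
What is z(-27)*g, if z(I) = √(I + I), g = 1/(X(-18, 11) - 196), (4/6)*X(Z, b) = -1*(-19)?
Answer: -6*I*√6/335 ≈ -0.043871*I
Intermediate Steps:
X(Z, b) = 57/2 (X(Z, b) = 3*(-1*(-19))/2 = (3/2)*19 = 57/2)
g = -2/335 (g = 1/(57/2 - 196) = 1/(-335/2) = -2/335 ≈ -0.0059702)
z(I) = √2*√I (z(I) = √(2*I) = √2*√I)
z(-27)*g = (√2*√(-27))*(-2/335) = (√2*(3*I*√3))*(-2/335) = (3*I*√6)*(-2/335) = -6*I*√6/335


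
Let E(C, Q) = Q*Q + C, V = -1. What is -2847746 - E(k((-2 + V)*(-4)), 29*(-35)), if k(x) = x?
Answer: -3877983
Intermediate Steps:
E(C, Q) = C + Q**2 (E(C, Q) = Q**2 + C = C + Q**2)
-2847746 - E(k((-2 + V)*(-4)), 29*(-35)) = -2847746 - ((-2 - 1)*(-4) + (29*(-35))**2) = -2847746 - (-3*(-4) + (-1015)**2) = -2847746 - (12 + 1030225) = -2847746 - 1*1030237 = -2847746 - 1030237 = -3877983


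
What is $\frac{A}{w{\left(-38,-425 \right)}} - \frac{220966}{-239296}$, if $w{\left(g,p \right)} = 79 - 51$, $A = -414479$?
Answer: $- \frac{12397122467}{837536} \approx -14802.0$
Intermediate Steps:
$w{\left(g,p \right)} = 28$
$\frac{A}{w{\left(-38,-425 \right)}} - \frac{220966}{-239296} = - \frac{414479}{28} - \frac{220966}{-239296} = \left(-414479\right) \frac{1}{28} - - \frac{110483}{119648} = - \frac{414479}{28} + \frac{110483}{119648} = - \frac{12397122467}{837536}$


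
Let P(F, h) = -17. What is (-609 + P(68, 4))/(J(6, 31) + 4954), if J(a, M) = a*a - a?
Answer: -313/2492 ≈ -0.12560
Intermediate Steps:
J(a, M) = a² - a
(-609 + P(68, 4))/(J(6, 31) + 4954) = (-609 - 17)/(6*(-1 + 6) + 4954) = -626/(6*5 + 4954) = -626/(30 + 4954) = -626/4984 = -626*1/4984 = -313/2492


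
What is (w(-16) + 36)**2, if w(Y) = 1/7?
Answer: 64009/49 ≈ 1306.3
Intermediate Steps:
w(Y) = 1/7
(w(-16) + 36)**2 = (1/7 + 36)**2 = (253/7)**2 = 64009/49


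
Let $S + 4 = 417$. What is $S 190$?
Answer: $78470$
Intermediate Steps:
$S = 413$ ($S = -4 + 417 = 413$)
$S 190 = 413 \cdot 190 = 78470$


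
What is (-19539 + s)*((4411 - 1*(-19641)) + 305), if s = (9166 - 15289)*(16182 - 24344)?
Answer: 1216787718159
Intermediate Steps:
s = 49975926 (s = -6123*(-8162) = 49975926)
(-19539 + s)*((4411 - 1*(-19641)) + 305) = (-19539 + 49975926)*((4411 - 1*(-19641)) + 305) = 49956387*((4411 + 19641) + 305) = 49956387*(24052 + 305) = 49956387*24357 = 1216787718159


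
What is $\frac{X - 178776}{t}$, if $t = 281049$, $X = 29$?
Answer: $- \frac{178747}{281049} \approx -0.636$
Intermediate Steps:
$\frac{X - 178776}{t} = \frac{29 - 178776}{281049} = \left(29 - 178776\right) \frac{1}{281049} = \left(-178747\right) \frac{1}{281049} = - \frac{178747}{281049}$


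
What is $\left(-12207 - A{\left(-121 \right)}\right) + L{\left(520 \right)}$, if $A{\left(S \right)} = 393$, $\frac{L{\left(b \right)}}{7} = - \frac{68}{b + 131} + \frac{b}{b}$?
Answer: $- \frac{1171217}{93} \approx -12594.0$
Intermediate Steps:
$L{\left(b \right)} = 7 - \frac{476}{131 + b}$ ($L{\left(b \right)} = 7 \left(- \frac{68}{b + 131} + \frac{b}{b}\right) = 7 \left(- \frac{68}{131 + b} + 1\right) = 7 \left(1 - \frac{68}{131 + b}\right) = 7 - \frac{476}{131 + b}$)
$\left(-12207 - A{\left(-121 \right)}\right) + L{\left(520 \right)} = \left(-12207 - 393\right) + \frac{7 \left(63 + 520\right)}{131 + 520} = \left(-12207 - 393\right) + 7 \cdot \frac{1}{651} \cdot 583 = -12600 + 7 \cdot \frac{1}{651} \cdot 583 = -12600 + \frac{583}{93} = - \frac{1171217}{93}$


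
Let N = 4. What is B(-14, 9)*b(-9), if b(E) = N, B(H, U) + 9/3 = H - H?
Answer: -12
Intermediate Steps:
B(H, U) = -3 (B(H, U) = -3 + (H - H) = -3 + 0 = -3)
b(E) = 4
B(-14, 9)*b(-9) = -3*4 = -12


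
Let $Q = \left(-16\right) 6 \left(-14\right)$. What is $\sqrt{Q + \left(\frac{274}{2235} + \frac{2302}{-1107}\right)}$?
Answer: $\frac{2 \sqrt{25355474967315}}{274905} \approx 36.634$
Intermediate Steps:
$Q = 1344$ ($Q = \left(-96\right) \left(-14\right) = 1344$)
$\sqrt{Q + \left(\frac{274}{2235} + \frac{2302}{-1107}\right)} = \sqrt{1344 + \left(\frac{274}{2235} + \frac{2302}{-1107}\right)} = \sqrt{1344 + \left(274 \cdot \frac{1}{2235} + 2302 \left(- \frac{1}{1107}\right)\right)} = \sqrt{1344 + \left(\frac{274}{2235} - \frac{2302}{1107}\right)} = \sqrt{1344 - \frac{1613884}{824715}} = \sqrt{\frac{1106803076}{824715}} = \frac{2 \sqrt{25355474967315}}{274905}$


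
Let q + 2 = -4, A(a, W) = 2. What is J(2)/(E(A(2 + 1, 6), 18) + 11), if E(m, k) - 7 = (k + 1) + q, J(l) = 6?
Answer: 6/31 ≈ 0.19355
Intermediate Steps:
q = -6 (q = -2 - 4 = -6)
E(m, k) = 2 + k (E(m, k) = 7 + ((k + 1) - 6) = 7 + ((1 + k) - 6) = 7 + (-5 + k) = 2 + k)
J(2)/(E(A(2 + 1, 6), 18) + 11) = 6/((2 + 18) + 11) = 6/(20 + 11) = 6/31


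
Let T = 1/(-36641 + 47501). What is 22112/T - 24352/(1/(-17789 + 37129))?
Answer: -230831360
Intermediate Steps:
T = 1/10860 ≈ 9.2081e-5
22112/T - 24352/(1/(-17789 + 37129)) = 22112/(1/10860) - 24352/(1/(-17789 + 37129)) = 22112*10860 - 24352/(1/19340) = 240136320 - 24352/1/19340 = 240136320 - 24352*19340 = 240136320 - 470967680 = -230831360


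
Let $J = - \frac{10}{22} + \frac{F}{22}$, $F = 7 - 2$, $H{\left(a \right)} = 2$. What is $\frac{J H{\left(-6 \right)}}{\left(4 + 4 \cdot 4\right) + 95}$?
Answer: $- \frac{1}{253} \approx -0.0039526$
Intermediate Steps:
$F = 5$
$J = - \frac{5}{22}$ ($J = - \frac{10}{22} + \frac{5}{22} = \left(-10\right) \frac{1}{22} + 5 \cdot \frac{1}{22} = - \frac{5}{11} + \frac{5}{22} = - \frac{5}{22} \approx -0.22727$)
$\frac{J H{\left(-6 \right)}}{\left(4 + 4 \cdot 4\right) + 95} = \frac{\left(- \frac{5}{22}\right) 2}{\left(4 + 4 \cdot 4\right) + 95} = - \frac{5}{11 \left(\left(4 + 16\right) + 95\right)} = - \frac{5}{11 \left(20 + 95\right)} = - \frac{5}{11 \cdot 115} = \left(- \frac{5}{11}\right) \frac{1}{115} = - \frac{1}{253}$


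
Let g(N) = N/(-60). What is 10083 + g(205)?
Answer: 120955/12 ≈ 10080.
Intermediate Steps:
g(N) = -N/60 (g(N) = N*(-1/60) = -N/60)
10083 + g(205) = 10083 - 1/60*205 = 10083 - 41/12 = 120955/12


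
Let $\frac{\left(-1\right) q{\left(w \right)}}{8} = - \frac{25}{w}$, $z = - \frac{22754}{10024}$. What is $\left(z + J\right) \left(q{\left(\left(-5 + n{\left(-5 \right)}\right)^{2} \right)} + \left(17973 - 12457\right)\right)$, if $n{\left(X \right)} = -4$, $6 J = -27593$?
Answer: $- \frac{7731040438561}{304479} \approx -2.5391 \cdot 10^{7}$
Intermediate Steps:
$J = - \frac{27593}{6}$ ($J = \frac{1}{6} \left(-27593\right) = - \frac{27593}{6} \approx -4598.8$)
$z = - \frac{11377}{5012}$ ($z = \left(-22754\right) \frac{1}{10024} = - \frac{11377}{5012} \approx -2.27$)
$q{\left(w \right)} = \frac{200}{w}$ ($q{\left(w \right)} = - 8 \left(- \frac{25}{w}\right) = \frac{200}{w}$)
$\left(z + J\right) \left(q{\left(\left(-5 + n{\left(-5 \right)}\right)^{2} \right)} + \left(17973 - 12457\right)\right) = \left(- \frac{11377}{5012} - \frac{27593}{6}\right) \left(\frac{200}{\left(-5 - 4\right)^{2}} + \left(17973 - 12457\right)\right) = - \frac{69182189 \left(\frac{200}{\left(-9\right)^{2}} + 5516\right)}{15036} = - \frac{69182189 \left(\frac{200}{81} + 5516\right)}{15036} = \left(- \frac{69182189}{15036}\right) \frac{446996}{81} = - \frac{7731040438561}{304479}$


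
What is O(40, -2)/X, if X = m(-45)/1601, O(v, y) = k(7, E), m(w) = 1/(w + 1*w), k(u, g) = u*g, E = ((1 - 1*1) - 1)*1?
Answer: 1008630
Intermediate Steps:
E = -1 (E = ((1 - 1) - 1)*1 = (0 - 1)*1 = -1*1 = -1)
k(u, g) = g*u
m(w) = 1/(2*w) (m(w) = 1/(w + w) = 1/(2*w))
O(v, y) = -7 (O(v, y) = -1*7 = -7)
X = -1/144090 (X = ((½)/(-45))/1601 = ((½)*(-1/45))*(1/1601) = -1/90*1/1601 = -1/144090 ≈ -6.9401e-6)
O(40, -2)/X = -7/(-1/144090) = -7*(-144090) = 1008630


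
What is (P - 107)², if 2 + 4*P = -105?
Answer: 286225/16 ≈ 17889.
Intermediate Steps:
P = -107/4 (P = -½ + (¼)*(-105) = -½ - 105/4 = -107/4 ≈ -26.750)
(P - 107)² = (-107/4 - 107)² = (-535/4)² = 286225/16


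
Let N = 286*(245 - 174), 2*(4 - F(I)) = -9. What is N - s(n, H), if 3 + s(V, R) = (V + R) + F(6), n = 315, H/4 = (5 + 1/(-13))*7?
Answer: 516039/26 ≈ 19848.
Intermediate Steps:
F(I) = 17/2 (F(I) = 4 - 1/2*(-9) = 4 + 9/2 = 17/2)
H = 1792/13 (H = 4*((5 + 1/(-13))*7) = 4*((5 - 1/13)*7) = 4*((64/13)*7) = 4*(448/13) = 1792/13 ≈ 137.85)
s(V, R) = 11/2 + R + V (s(V, R) = -3 + ((V + R) + 17/2) = -3 + ((R + V) + 17/2) = -3 + (17/2 + R + V) = 11/2 + R + V)
N = 20306 (N = 286*71 = 20306)
N - s(n, H) = 20306 - (11/2 + 1792/13 + 315) = 20306 - 1*11917/26 = 20306 - 11917/26 = 516039/26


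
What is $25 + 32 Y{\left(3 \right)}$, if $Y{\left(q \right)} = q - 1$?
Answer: $89$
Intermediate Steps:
$Y{\left(q \right)} = -1 + q$
$25 + 32 Y{\left(3 \right)} = 25 + 32 \left(-1 + 3\right) = 25 + 32 \cdot 2 = 25 + 64 = 89$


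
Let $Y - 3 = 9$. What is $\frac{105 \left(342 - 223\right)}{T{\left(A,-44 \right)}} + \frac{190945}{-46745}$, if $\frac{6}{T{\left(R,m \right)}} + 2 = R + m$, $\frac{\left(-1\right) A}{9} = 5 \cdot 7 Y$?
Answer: $- \frac{74489551294}{9349} \approx -7.9676 \cdot 10^{6}$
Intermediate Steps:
$Y = 12$ ($Y = 3 + 9 = 12$)
$A = -3780$ ($A = - 9 \cdot 5 \cdot 7 \cdot 12 = - 9 \cdot 35 \cdot 12 = \left(-9\right) 420 = -3780$)
$T{\left(R,m \right)} = \frac{6}{-2 + R + m}$ ($T{\left(R,m \right)} = \frac{6}{-2 + \left(R + m\right)} = \frac{6}{-2 + R + m}$)
$\frac{105 \left(342 - 223\right)}{T{\left(A,-44 \right)}} + \frac{190945}{-46745} = \frac{105 \left(342 - 223\right)}{6 \frac{1}{-2 - 3780 - 44}} + \frac{190945}{-46745} = \frac{105 \cdot 119}{6 \frac{1}{-3826}} + 190945 \left(- \frac{1}{46745}\right) = \frac{12495}{6 \left(- \frac{1}{3826}\right)} - \frac{38189}{9349} = \frac{12495}{- \frac{3}{1913}} - \frac{38189}{9349} = 12495 \left(- \frac{1913}{3}\right) - \frac{38189}{9349} = -7967645 - \frac{38189}{9349} = - \frac{74489551294}{9349}$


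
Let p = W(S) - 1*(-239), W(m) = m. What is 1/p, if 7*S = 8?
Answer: 7/1681 ≈ 0.0041642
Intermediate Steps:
S = 8/7 (S = (⅐)*8 = 8/7 ≈ 1.1429)
p = 1681/7 (p = 8/7 - 1*(-239) = 8/7 + 239 = 1681/7 ≈ 240.14)
1/p = 1/(1681/7) = 7/1681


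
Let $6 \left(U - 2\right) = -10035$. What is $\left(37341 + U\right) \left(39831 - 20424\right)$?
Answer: $\frac{1384514787}{2} \approx 6.9226 \cdot 10^{8}$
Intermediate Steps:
$U = - \frac{3341}{2}$ ($U = 2 + \frac{1}{6} \left(-10035\right) = 2 - \frac{3345}{2} = - \frac{3341}{2} \approx -1670.5$)
$\left(37341 + U\right) \left(39831 - 20424\right) = \left(37341 - \frac{3341}{2}\right) \left(39831 - 20424\right) = \frac{71341}{2} \cdot 19407 = \frac{1384514787}{2}$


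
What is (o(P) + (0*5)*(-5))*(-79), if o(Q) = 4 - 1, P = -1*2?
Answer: -237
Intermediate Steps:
P = -2
o(Q) = 3
(o(P) + (0*5)*(-5))*(-79) = (3 + (0*5)*(-5))*(-79) = (3 + 0*(-5))*(-79) = (3 + 0)*(-79) = 3*(-79) = -237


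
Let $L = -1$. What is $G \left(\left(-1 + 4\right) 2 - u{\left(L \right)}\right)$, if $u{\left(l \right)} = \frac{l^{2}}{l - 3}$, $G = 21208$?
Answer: $132550$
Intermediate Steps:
$u{\left(l \right)} = \frac{l^{2}}{-3 + l}$
$G \left(\left(-1 + 4\right) 2 - u{\left(L \right)}\right) = 21208 \left(\left(-1 + 4\right) 2 - \frac{\left(-1\right)^{2}}{-3 - 1}\right) = 21208 \left(3 \cdot 2 - 1 \frac{1}{-4}\right) = 21208 \left(6 - 1 \left(- \frac{1}{4}\right)\right) = 21208 \left(6 - - \frac{1}{4}\right) = 21208 \left(6 + \frac{1}{4}\right) = 21208 \cdot \frac{25}{4} = 132550$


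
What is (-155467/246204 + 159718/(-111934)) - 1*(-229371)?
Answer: 3160543289773603/13779299268 ≈ 2.2937e+5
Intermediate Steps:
(-155467/246204 + 159718/(-111934)) - 1*(-229371) = (-155467*1/246204 + 159718*(-1/111934)) + 229371 = (-155467/246204 - 79859/55967) + 229371 = -28362626825/13779299268 + 229371 = 3160543289773603/13779299268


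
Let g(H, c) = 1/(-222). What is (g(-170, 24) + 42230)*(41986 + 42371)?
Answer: 263617284021/74 ≈ 3.5624e+9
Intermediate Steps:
g(H, c) = -1/222
(g(-170, 24) + 42230)*(41986 + 42371) = (-1/222 + 42230)*(41986 + 42371) = (9375059/222)*84357 = 263617284021/74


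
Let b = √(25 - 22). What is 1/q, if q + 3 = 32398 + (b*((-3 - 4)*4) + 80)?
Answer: 10825/351541091 + 28*√3/1054623273 ≈ 3.0839e-5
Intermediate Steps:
b = √3 ≈ 1.7320
q = 32475 - 28*√3 (q = -3 + (32398 + (√3*((-3 - 4)*4) + 80)) = -3 + (32398 + (√3*(-7*4) + 80)) = -3 + (32398 + (√3*(-28) + 80)) = -3 + (32398 + (-28*√3 + 80)) = -3 + (32398 + (80 - 28*√3)) = -3 + (32478 - 28*√3) = 32475 - 28*√3 ≈ 32427.)
1/q = 1/(32475 - 28*√3)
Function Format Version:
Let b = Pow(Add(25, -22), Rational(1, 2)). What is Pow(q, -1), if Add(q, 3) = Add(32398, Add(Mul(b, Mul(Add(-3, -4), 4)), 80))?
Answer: Add(Rational(10825, 351541091), Mul(Rational(28, 1054623273), Pow(3, Rational(1, 2)))) ≈ 3.0839e-5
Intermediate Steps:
b = Pow(3, Rational(1, 2)) ≈ 1.7320
q = Add(32475, Mul(-28, Pow(3, Rational(1, 2)))) (q = Add(-3, Add(32398, Add(Mul(Pow(3, Rational(1, 2)), Mul(Add(-3, -4), 4)), 80))) = Add(-3, Add(32398, Add(Mul(Pow(3, Rational(1, 2)), Mul(-7, 4)), 80))) = Add(-3, Add(32398, Add(Mul(Pow(3, Rational(1, 2)), -28), 80))) = Add(-3, Add(32398, Add(Mul(-28, Pow(3, Rational(1, 2))), 80))) = Add(-3, Add(32398, Add(80, Mul(-28, Pow(3, Rational(1, 2)))))) = Add(-3, Add(32478, Mul(-28, Pow(3, Rational(1, 2))))) = Add(32475, Mul(-28, Pow(3, Rational(1, 2)))) ≈ 32427.)
Pow(q, -1) = Pow(Add(32475, Mul(-28, Pow(3, Rational(1, 2)))), -1)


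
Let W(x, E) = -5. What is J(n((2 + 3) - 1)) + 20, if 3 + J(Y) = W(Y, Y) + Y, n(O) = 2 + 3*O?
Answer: 26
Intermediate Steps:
J(Y) = -8 + Y (J(Y) = -3 + (-5 + Y) = -8 + Y)
J(n((2 + 3) - 1)) + 20 = (-8 + (2 + 3*((2 + 3) - 1))) + 20 = (-8 + (2 + 3*(5 - 1))) + 20 = (-8 + (2 + 3*4)) + 20 = (-8 + (2 + 12)) + 20 = (-8 + 14) + 20 = 6 + 20 = 26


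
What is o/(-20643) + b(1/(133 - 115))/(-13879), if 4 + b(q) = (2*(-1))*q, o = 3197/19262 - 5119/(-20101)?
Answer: 91795043941039/332790779641152042 ≈ 0.00027583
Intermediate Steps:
o = 162865075/387185462 (o = 3197*(1/19262) - 5119*(-1/20101) = 3197/19262 + 5119/20101 = 162865075/387185462 ≈ 0.42064)
b(q) = -4 - 2*q (b(q) = -4 + (2*(-1))*q = -4 - 2*q)
o/(-20643) + b(1/(133 - 115))/(-13879) = (162865075/387185462)/(-20643) + (-4 - 2/(133 - 115))/(-13879) = (162865075/387185462)*(-1/20643) + (-4 - 2/18)*(-1/13879) = -162865075/7992669492066 + (-4 - 2*1/18)*(-1/13879) = -162865075/7992669492066 + (-4 - ⅑)*(-1/13879) = -162865075/7992669492066 - 37/9*(-1/13879) = -162865075/7992669492066 + 37/124911 = 91795043941039/332790779641152042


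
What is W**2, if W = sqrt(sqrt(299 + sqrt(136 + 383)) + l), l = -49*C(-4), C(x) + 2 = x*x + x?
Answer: -490 + sqrt(299 + sqrt(519)) ≈ -472.06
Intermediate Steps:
C(x) = -2 + x + x**2 (C(x) = -2 + (x*x + x) = -2 + (x**2 + x) = -2 + (x + x**2) = -2 + x + x**2)
l = -490 (l = -49*(-2 - 4 + (-4)**2) = -49*(-2 - 4 + 16) = -49*10 = -490)
W = sqrt(-490 + sqrt(299 + sqrt(519))) (W = sqrt(sqrt(299 + sqrt(136 + 383)) - 490) = sqrt(sqrt(299 + sqrt(519)) - 490) = sqrt(-490 + sqrt(299 + sqrt(519))) ≈ 21.727*I)
W**2 = (sqrt(-490 + sqrt(299 + sqrt(519))))**2 = -490 + sqrt(299 + sqrt(519))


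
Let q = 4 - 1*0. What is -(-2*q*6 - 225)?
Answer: 273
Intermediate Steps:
q = 4 (q = 4 + 0 = 4)
-(-2*q*6 - 225) = -(-2*4*6 - 225) = -(-8*6 - 225) = -(-48 - 225) = -1*(-273) = 273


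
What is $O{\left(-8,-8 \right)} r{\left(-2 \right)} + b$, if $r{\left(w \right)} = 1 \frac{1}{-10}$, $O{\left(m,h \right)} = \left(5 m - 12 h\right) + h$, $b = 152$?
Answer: $\frac{736}{5} \approx 147.2$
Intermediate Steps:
$O{\left(m,h \right)} = - 11 h + 5 m$ ($O{\left(m,h \right)} = \left(- 12 h + 5 m\right) + h = - 11 h + 5 m$)
$r{\left(w \right)} = - \frac{1}{10}$ ($r{\left(w \right)} = 1 \left(- \frac{1}{10}\right) = - \frac{1}{10}$)
$O{\left(-8,-8 \right)} r{\left(-2 \right)} + b = \left(\left(-11\right) \left(-8\right) + 5 \left(-8\right)\right) \left(- \frac{1}{10}\right) + 152 = \left(88 - 40\right) \left(- \frac{1}{10}\right) + 152 = 48 \left(- \frac{1}{10}\right) + 152 = - \frac{24}{5} + 152 = \frac{736}{5}$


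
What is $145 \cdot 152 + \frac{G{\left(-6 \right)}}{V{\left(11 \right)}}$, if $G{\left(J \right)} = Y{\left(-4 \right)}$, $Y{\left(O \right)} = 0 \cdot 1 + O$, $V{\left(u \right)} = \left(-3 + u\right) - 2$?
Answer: $\frac{66118}{3} \approx 22039.0$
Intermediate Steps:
$V{\left(u \right)} = -5 + u$
$Y{\left(O \right)} = O$ ($Y{\left(O \right)} = 0 + O = O$)
$G{\left(J \right)} = -4$
$145 \cdot 152 + \frac{G{\left(-6 \right)}}{V{\left(11 \right)}} = 145 \cdot 152 - \frac{4}{-5 + 11} = 22040 - \frac{4}{6} = 22040 - \frac{2}{3} = \frac{66118}{3}$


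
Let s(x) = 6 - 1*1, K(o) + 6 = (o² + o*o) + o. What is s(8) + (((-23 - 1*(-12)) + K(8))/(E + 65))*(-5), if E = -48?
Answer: -30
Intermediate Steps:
K(o) = -6 + o + 2*o² (K(o) = -6 + ((o² + o*o) + o) = -6 + ((o² + o²) + o) = -6 + (2*o² + o) = -6 + (o + 2*o²) = -6 + o + 2*o²)
s(x) = 5 (s(x) = 6 - 1 = 5)
s(8) + (((-23 - 1*(-12)) + K(8))/(E + 65))*(-5) = 5 + (((-23 - 1*(-12)) + (-6 + 8 + 2*8²))/(-48 + 65))*(-5) = 5 + (((-23 + 12) + (-6 + 8 + 2*64))/17)*(-5) = 5 + ((-11 + (-6 + 8 + 128))*(1/17))*(-5) = 5 + ((-11 + 130)*(1/17))*(-5) = 5 + (119*(1/17))*(-5) = 5 + 7*(-5) = 5 - 35 = -30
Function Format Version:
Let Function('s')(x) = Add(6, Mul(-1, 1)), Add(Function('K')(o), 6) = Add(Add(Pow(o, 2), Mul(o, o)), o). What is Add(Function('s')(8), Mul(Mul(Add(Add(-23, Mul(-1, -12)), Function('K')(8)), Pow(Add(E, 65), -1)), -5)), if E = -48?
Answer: -30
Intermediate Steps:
Function('K')(o) = Add(-6, o, Mul(2, Pow(o, 2))) (Function('K')(o) = Add(-6, Add(Add(Pow(o, 2), Mul(o, o)), o)) = Add(-6, Add(Add(Pow(o, 2), Pow(o, 2)), o)) = Add(-6, Add(Mul(2, Pow(o, 2)), o)) = Add(-6, Add(o, Mul(2, Pow(o, 2)))) = Add(-6, o, Mul(2, Pow(o, 2))))
Function('s')(x) = 5 (Function('s')(x) = Add(6, -1) = 5)
Add(Function('s')(8), Mul(Mul(Add(Add(-23, Mul(-1, -12)), Function('K')(8)), Pow(Add(E, 65), -1)), -5)) = Add(5, Mul(Mul(Add(Add(-23, Mul(-1, -12)), Add(-6, 8, Mul(2, Pow(8, 2)))), Pow(Add(-48, 65), -1)), -5)) = Add(5, Mul(Mul(Add(Add(-23, 12), Add(-6, 8, Mul(2, 64))), Pow(17, -1)), -5)) = Add(5, Mul(Mul(Add(-11, Add(-6, 8, 128)), Rational(1, 17)), -5)) = Add(5, Mul(Mul(Add(-11, 130), Rational(1, 17)), -5)) = Add(5, Mul(Mul(119, Rational(1, 17)), -5)) = Add(5, Mul(7, -5)) = Add(5, -35) = -30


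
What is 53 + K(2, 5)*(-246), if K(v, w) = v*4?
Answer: -1915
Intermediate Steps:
K(v, w) = 4*v
53 + K(2, 5)*(-246) = 53 + (4*2)*(-246) = 53 + 8*(-246) = 53 - 1968 = -1915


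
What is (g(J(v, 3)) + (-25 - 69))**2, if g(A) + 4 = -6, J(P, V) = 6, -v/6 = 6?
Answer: 10816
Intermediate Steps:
v = -36 (v = -6*6 = -36)
g(A) = -10 (g(A) = -4 - 6 = -10)
(g(J(v, 3)) + (-25 - 69))**2 = (-10 + (-25 - 69))**2 = (-10 - 94)**2 = (-104)**2 = 10816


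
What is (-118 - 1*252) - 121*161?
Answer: -19851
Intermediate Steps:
(-118 - 1*252) - 121*161 = (-118 - 252) - 19481 = -370 - 19481 = -19851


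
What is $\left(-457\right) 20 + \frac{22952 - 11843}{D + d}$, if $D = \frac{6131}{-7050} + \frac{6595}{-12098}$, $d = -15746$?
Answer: $- \frac{3069245918139605}{335777794747} \approx -9140.7$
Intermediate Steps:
$D = - \frac{30166897}{21322725}$ ($D = 6131 \left(- \frac{1}{7050}\right) + 6595 \left(- \frac{1}{12098}\right) = - \frac{6131}{7050} - \frac{6595}{12098} = - \frac{30166897}{21322725} \approx -1.4148$)
$\left(-457\right) 20 + \frac{22952 - 11843}{D + d} = \left(-457\right) 20 + \frac{22952 - 11843}{- \frac{30166897}{21322725} - 15746} = -9140 + \frac{11109}{- \frac{335777794747}{21322725}} = -9140 + 11109 \left(- \frac{21322725}{335777794747}\right) = -9140 - \frac{236874152025}{335777794747} = - \frac{3069245918139605}{335777794747}$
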